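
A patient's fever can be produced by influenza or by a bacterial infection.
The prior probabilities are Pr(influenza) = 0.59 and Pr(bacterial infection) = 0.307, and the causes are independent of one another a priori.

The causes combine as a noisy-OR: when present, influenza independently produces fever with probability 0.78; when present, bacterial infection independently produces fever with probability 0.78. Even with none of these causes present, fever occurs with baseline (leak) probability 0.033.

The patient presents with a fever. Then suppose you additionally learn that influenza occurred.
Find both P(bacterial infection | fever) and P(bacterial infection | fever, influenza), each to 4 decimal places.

Under noisy-OR, P(fever | causes) = 1 − (1−0.033)·∏(1−qᵢ) over the active causes.
For the numerator, keep only bacterial infection=true terms: 0.099092 + 0.172653 = 0.271745
The normalizing constant is 0.033×0.41×0.693 + 0.78726×0.41×0.307 + 0.78726×0.59×0.693 + 0.953197×0.59×0.307 = 0.603008
Posterior = 0.271745 / 0.603008 ≈ 0.4506

With the extra evidence:
By total probability over both values of bacterial infection:
  P(fever | influenza) = 0.78726×0.693 + 0.953197×0.307
        = 0.545571 + 0.292631 = 0.838202
Keeping only the bacterial infection-present terms gives 0.292631, so
  P(bacterial infection | fever, influenza) = 0.292631 / 0.838202 ≈ 0.3491

P(bacterial infection | fever) ≈ 0.4506; P(bacterial infection | fever, influenza) ≈ 0.3491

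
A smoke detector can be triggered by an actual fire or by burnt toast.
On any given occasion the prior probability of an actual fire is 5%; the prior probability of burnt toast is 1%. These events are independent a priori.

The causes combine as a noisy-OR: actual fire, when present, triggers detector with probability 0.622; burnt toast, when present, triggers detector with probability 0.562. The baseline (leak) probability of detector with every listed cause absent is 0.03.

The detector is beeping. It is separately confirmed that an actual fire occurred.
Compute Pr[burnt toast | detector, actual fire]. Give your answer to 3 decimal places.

Pr[burnt toast | detector, actual fire] ≈ 0.013

Under noisy-OR, P(detector | causes) = 1 − (1−0.03)·∏(1−qᵢ) over the active causes.
By total probability over both values of burnt toast:
  P(detector | actual fire) = 0.63334·0.99 + 0.839403·0.01
        = 0.627007 + 0.008394 = 0.635401
Keeping only the burnt toast-present terms gives 0.008394, so
  P(burnt toast | detector, actual fire) = 0.008394 / 0.635401 ≈ 0.013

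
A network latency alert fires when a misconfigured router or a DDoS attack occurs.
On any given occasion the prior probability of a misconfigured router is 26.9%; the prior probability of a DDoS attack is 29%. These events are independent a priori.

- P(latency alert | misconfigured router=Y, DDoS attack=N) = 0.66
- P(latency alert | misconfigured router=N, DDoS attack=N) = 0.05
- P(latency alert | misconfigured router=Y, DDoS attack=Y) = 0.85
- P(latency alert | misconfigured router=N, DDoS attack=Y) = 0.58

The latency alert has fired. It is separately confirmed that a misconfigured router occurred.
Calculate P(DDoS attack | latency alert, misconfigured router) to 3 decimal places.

P(DDoS attack | latency alert, misconfigured router) ≈ 0.345

P(latency alert | misconfigured router) = 0.66×0.71 + 0.85×0.29 = 0.468600 + 0.246500 = 0.715100
Of this, 0.246500 comes from 0.85×0.29 (the DDoS attack=true cases).
Hence the posterior is 0.246500/0.715100 ≈ 0.345.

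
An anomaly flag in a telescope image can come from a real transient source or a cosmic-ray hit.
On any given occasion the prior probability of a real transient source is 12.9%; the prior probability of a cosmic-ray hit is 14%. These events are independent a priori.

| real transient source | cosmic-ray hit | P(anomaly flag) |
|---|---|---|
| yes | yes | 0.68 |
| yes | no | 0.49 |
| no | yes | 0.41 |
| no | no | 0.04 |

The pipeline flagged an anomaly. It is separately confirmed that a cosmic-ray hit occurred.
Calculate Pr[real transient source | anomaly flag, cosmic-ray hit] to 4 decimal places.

By total probability over both values of real transient source:
  P(anomaly flag | cosmic-ray hit) = 0.41*0.871 + 0.68*0.129
        = 0.357110 + 0.087720 = 0.444830
Keeping only the real transient source-present terms gives 0.087720, so
  P(real transient source | anomaly flag, cosmic-ray hit) = 0.087720 / 0.444830 ≈ 0.1972

Pr[real transient source | anomaly flag, cosmic-ray hit] ≈ 0.1972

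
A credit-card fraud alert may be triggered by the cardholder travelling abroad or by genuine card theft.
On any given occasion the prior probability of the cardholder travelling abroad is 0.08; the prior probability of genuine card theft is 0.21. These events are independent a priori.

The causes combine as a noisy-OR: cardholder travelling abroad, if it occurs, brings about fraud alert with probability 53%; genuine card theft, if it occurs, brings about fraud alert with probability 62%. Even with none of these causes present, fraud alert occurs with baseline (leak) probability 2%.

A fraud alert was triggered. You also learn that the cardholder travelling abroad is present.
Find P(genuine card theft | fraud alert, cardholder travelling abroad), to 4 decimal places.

Under noisy-OR, P(fraud alert | causes) = 1 − (1−0.02)·∏(1−qᵢ) over the active causes.
For the numerator, keep only genuine card theft=true terms: 0.824972*0.21 = 0.173244
Normalizer over all consistent configurations: 0.5394*0.79 + 0.824972*0.21 = 0.599370
P(genuine card theft | fraud alert, cardholder travelling abroad) = 0.173244/0.599370 ≈ 0.2890

P(genuine card theft | fraud alert, cardholder travelling abroad) ≈ 0.2890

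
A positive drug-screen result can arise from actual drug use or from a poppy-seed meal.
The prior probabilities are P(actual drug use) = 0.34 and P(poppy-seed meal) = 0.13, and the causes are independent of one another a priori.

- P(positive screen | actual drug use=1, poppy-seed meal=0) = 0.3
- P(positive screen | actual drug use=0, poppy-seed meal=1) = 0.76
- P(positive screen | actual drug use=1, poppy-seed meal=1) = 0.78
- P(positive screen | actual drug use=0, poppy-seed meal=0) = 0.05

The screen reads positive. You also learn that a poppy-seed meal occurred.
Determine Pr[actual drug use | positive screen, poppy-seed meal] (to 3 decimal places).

Pr[actual drug use | positive screen, poppy-seed meal] ≈ 0.346

P(positive screen | poppy-seed meal) = 0.76×0.66 + 0.78×0.34 = 0.501600 + 0.265200 = 0.766800
Of this, 0.265200 comes from 0.78×0.34 (the actual drug use=true cases).
P(actual drug use | positive screen, poppy-seed meal) = 0.265200 / 0.766800 ≈ 0.346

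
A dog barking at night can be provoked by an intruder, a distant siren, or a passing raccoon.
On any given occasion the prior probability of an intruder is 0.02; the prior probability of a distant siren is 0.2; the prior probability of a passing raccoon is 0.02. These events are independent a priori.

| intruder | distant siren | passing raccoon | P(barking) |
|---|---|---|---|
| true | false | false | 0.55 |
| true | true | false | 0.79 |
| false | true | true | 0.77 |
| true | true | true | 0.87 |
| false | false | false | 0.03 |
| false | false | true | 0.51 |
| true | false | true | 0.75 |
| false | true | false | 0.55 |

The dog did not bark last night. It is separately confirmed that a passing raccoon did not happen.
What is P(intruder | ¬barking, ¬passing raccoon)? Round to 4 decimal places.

P(¬barking | ¬passing raccoon) = 0.97×0.98×0.8 + 0.45×0.98×0.2 + 0.45×0.02×0.8 + 0.21×0.02×0.2 = 0.760480 + 0.088200 + 0.007200 + 0.000840 = 0.856720
The intruder-present share is 0.007200 + 0.000840 = 0.008040.
P(intruder | ¬barking, ¬passing raccoon) = 0.008040 / 0.856720 ≈ 0.0094

P(intruder | ¬barking, ¬passing raccoon) ≈ 0.0094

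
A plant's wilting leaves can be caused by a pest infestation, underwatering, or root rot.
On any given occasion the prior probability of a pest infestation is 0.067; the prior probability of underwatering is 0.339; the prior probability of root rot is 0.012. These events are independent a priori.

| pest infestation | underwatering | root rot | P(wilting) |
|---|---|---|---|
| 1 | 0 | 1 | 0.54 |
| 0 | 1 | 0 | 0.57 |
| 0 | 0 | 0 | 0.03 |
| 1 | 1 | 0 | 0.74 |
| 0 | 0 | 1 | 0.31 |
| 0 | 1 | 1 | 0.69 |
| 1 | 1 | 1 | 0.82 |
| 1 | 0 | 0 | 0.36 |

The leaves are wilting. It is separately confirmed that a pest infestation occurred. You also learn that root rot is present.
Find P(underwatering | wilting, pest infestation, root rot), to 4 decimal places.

P(wilting | pest infestation, root rot) = 0.54×0.661 + 0.82×0.339 = 0.356940 + 0.277980 = 0.634920
Of this, 0.277980 comes from 0.82×0.339 (the underwatering=true cases).
Hence the posterior is 0.277980/0.634920 ≈ 0.4378.

P(underwatering | wilting, pest infestation, root rot) ≈ 0.4378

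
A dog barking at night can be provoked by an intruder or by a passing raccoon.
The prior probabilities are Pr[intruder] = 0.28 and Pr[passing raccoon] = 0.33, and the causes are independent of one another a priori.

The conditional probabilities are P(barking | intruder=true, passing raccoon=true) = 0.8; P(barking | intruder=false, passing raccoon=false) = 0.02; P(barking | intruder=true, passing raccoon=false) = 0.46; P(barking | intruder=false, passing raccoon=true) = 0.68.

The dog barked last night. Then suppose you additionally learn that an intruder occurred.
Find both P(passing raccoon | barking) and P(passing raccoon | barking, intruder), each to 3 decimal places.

P(passing raccoon | barking) ≈ 0.711; P(passing raccoon | barking, intruder) ≈ 0.461

Sum P(barking|·) weighted by the priors over the 4 (intruder, passing raccoon) configurations:
  P(barking) = 0.02×0.72×0.67 + 0.68×0.72×0.33 + 0.46×0.28×0.67 + 0.8×0.28×0.33
        = 0.009648 + 0.161568 + 0.086296 + 0.073920 = 0.331432
Configurations with passing raccoon contribute 0.235488, so
  P(passing raccoon | barking) = 0.235488 / 0.331432 ≈ 0.711

Now condition on the additional information:
By total probability over both values of passing raccoon:
  P(barking | intruder) = 0.46·0.67 + 0.8·0.33
        = 0.308200 + 0.264000 = 0.572200
Configurations with passing raccoon contribute 0.264000, so
  P(passing raccoon | barking, intruder) = 0.264000 / 0.572200 ≈ 0.461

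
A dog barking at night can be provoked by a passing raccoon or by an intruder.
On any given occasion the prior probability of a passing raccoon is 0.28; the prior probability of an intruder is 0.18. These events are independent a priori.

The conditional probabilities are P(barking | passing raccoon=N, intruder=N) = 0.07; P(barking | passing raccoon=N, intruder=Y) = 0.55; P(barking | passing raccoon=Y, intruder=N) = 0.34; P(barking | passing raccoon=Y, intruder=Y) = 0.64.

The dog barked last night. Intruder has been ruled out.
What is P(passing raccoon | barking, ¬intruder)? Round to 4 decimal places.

For the numerator, keep only passing raccoon=true terms: 0.34·0.28 = 0.095200
Denominator P(barking | ¬intruder): 0.07·0.72 + 0.34·0.28 = 0.145600
P(passing raccoon | barking, ¬intruder) = 0.095200/0.145600 ≈ 0.6538

P(passing raccoon | barking, ¬intruder) ≈ 0.6538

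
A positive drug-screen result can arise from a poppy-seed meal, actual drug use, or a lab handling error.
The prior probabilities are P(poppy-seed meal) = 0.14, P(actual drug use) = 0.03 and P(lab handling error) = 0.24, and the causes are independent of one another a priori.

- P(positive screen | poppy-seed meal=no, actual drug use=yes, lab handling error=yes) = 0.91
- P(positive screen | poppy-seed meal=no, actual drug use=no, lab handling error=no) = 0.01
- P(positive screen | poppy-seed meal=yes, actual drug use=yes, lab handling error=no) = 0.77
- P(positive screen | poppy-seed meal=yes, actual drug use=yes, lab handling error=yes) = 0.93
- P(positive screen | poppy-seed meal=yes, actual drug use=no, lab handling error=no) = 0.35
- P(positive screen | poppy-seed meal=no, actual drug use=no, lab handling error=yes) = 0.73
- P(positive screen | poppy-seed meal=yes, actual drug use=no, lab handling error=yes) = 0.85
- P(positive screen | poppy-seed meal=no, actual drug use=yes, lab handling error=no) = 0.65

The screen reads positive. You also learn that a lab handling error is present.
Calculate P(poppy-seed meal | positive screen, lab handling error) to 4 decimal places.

P(positive screen | lab handling error) = 0.73×0.86×0.97 + 0.91×0.86×0.03 + 0.85×0.14×0.97 + 0.93×0.14×0.03 = 0.608966 + 0.023478 + 0.115430 + 0.003906 = 0.751780
The poppy-seed meal-present share is 0.115430 + 0.003906 = 0.119336.
Hence the posterior is 0.119336/0.751780 ≈ 0.1587.

P(poppy-seed meal | positive screen, lab handling error) ≈ 0.1587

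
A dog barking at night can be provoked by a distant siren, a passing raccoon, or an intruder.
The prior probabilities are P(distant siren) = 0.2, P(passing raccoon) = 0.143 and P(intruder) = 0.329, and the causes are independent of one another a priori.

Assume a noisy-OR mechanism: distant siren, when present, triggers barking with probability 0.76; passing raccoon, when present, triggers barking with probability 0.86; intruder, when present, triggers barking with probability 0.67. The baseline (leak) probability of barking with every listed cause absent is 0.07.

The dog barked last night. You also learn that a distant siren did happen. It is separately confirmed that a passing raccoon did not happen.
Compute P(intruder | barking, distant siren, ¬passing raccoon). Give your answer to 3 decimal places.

P(intruder | barking, distant siren, ¬passing raccoon) ≈ 0.369

Under noisy-OR, P(barking | causes) = 1 − (1−0.07)·∏(1−qᵢ) over the active causes.
P(barking | distant siren, ¬passing raccoon) = 0.7768·0.671 + 0.926344·0.329 = 0.521233 + 0.304767 = 0.826000
Restricting to configurations with intruder present: 0.926344·0.329 = 0.304767.
So P(intruder | barking, distant siren, ¬passing raccoon) = 0.304767/0.826000 ≈ 0.369.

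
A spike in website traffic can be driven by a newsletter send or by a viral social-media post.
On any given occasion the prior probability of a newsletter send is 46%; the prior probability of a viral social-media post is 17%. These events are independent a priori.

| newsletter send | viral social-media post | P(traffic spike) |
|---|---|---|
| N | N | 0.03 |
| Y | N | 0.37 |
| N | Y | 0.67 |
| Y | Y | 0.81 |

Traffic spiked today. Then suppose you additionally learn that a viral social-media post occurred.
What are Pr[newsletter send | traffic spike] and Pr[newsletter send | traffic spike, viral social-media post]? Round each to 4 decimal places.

For the numerator, keep only newsletter send=true terms: 0.141266 + 0.063342 = 0.204608
Normalizer over all consistent configurations: 0.03×0.54×0.83 + 0.67×0.54×0.17 + 0.37×0.46×0.83 + 0.81×0.46×0.17 = 0.279560
P(newsletter send | traffic spike) = 0.204608/0.279560 ≈ 0.7319

Now also conditioning on viral social-media post=true:
P(traffic spike | viral social-media post) = 0.67*0.54 + 0.81*0.46 = 0.361800 + 0.372600 = 0.734400
Restricting to configurations with newsletter send present: 0.81*0.46 = 0.372600.
Hence the posterior is 0.372600/0.734400 ≈ 0.5074.
This is intercausal reasoning (explaining away): once viral social-media post accounts for the traffic spike, newsletter send becomes less likely.

Pr[newsletter send | traffic spike] ≈ 0.7319; Pr[newsletter send | traffic spike, viral social-media post] ≈ 0.5074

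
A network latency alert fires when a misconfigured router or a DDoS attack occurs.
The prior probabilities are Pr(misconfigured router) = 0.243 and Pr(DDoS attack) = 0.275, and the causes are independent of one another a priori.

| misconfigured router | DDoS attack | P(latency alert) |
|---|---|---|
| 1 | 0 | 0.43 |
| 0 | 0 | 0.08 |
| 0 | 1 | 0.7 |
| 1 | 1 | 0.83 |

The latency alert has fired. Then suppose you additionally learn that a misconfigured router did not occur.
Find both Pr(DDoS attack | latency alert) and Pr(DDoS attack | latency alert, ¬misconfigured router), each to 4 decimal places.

Sum P(latency alert|·) weighted by the priors over the 4 (misconfigured router, DDoS attack) configurations:
  P(latency alert) = 0.08×0.757×0.725 + 0.7×0.757×0.275 + 0.43×0.243×0.725 + 0.83×0.243×0.275
        = 0.043906 + 0.145723 + 0.075755 + 0.055465 = 0.320849
Configurations with DDoS attack contribute 0.201188, so
  P(DDoS attack | latency alert) = 0.201188 / 0.320849 ≈ 0.6270

Now condition on the additional information:
Numerator (weight on configurations with DDoS attack): 0.7*0.275 = 0.192500
The normalizing constant is 0.08*0.725 + 0.7*0.275 = 0.250500
P(DDoS attack | latency alert, ¬misconfigured router) = 0.192500/0.250500 ≈ 0.7685
Ruling out misconfigured router raises the posterior on DDoS attack — the flip side of explaining away.

Pr(DDoS attack | latency alert) ≈ 0.6270; Pr(DDoS attack | latency alert, ¬misconfigured router) ≈ 0.7685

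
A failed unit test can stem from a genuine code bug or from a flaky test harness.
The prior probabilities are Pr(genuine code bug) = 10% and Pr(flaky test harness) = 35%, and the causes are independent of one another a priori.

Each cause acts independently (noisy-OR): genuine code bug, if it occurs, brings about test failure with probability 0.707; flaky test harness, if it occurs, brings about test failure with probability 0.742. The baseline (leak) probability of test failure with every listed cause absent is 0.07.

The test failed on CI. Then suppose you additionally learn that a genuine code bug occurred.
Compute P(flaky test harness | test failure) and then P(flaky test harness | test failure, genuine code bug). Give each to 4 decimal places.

P(flaky test harness | test failure) ≈ 0.7550; P(flaky test harness | test failure, genuine code bug) ≈ 0.4076

Under noisy-OR, P(test failure | causes) = 1 − (1−0.07)·∏(1−qᵢ) over the active causes.
For the numerator, keep only flaky test harness=true terms: 0.239419 + 0.032539 = 0.271958
Denominator P(test failure): 0.07*0.9*0.65 + 0.76006*0.9*0.35 + 0.72751*0.1*0.65 + 0.929698*0.1*0.35 = 0.360196
Posterior = 0.271958 / 0.360196 ≈ 0.7550

Now condition on the additional information:
P(test failure | genuine code bug) = 0.72751×0.65 + 0.929698×0.35 = 0.472882 + 0.325394 = 0.798276
Restricting to configurations with flaky test harness present: 0.929698×0.35 = 0.325394.
Hence the posterior is 0.325394/0.798276 ≈ 0.4076.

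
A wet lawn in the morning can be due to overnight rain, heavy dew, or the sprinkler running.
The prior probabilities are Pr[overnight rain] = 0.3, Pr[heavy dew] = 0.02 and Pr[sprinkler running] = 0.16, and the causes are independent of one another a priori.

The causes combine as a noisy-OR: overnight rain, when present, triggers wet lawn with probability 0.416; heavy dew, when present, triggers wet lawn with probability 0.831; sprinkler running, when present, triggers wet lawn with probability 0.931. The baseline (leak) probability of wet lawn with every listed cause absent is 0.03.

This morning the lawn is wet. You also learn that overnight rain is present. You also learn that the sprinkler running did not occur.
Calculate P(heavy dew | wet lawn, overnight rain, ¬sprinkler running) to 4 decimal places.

P(heavy dew | wet lawn, overnight rain, ¬sprinkler running) ≈ 0.0408

Under noisy-OR, P(wet lawn | causes) = 1 − (1−0.03)·∏(1−qᵢ) over the active causes.
By total probability over both values of heavy dew:
  P(wet lawn | overnight rain, ¬sprinkler running) = 0.43352×0.98 + 0.904265×0.02
        = 0.424850 + 0.018085 = 0.442935
The terms with heavy dew present sum to 0.018085, so
  P(heavy dew | wet lawn, overnight rain, ¬sprinkler running) = 0.018085 / 0.442935 ≈ 0.0408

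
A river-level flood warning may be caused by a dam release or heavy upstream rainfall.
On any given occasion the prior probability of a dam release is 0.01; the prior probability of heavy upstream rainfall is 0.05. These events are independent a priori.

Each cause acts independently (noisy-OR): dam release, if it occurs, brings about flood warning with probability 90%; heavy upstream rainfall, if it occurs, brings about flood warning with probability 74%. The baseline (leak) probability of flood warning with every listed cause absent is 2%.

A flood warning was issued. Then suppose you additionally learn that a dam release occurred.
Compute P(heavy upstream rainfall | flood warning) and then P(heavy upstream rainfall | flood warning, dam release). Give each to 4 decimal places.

Under noisy-OR, P(flood warning | causes) = 1 − (1−0.02)·∏(1−qᵢ) over the active causes.
P(flood warning) = 0.02×0.99×0.95 + 0.7452×0.99×0.05 + 0.902×0.01×0.95 + 0.97452×0.01×0.05 = 0.018810 + 0.036887 + 0.008569 + 0.000487 = 0.064753
Restricting to configurations with heavy upstream rainfall present: 0.036887 + 0.000487 = 0.037374.
P(heavy upstream rainfall | flood warning) = 0.037374 / 0.064753 ≈ 0.5772

Now condition on the additional information:
For the numerator, keep only heavy upstream rainfall=true terms: 0.97452*0.05 = 0.048726
Denominator P(flood warning | dam release): 0.902*0.95 + 0.97452*0.05 = 0.905626
P(heavy upstream rainfall | flood warning, dam release) = 0.048726/0.905626 ≈ 0.0538

P(heavy upstream rainfall | flood warning) ≈ 0.5772; P(heavy upstream rainfall | flood warning, dam release) ≈ 0.0538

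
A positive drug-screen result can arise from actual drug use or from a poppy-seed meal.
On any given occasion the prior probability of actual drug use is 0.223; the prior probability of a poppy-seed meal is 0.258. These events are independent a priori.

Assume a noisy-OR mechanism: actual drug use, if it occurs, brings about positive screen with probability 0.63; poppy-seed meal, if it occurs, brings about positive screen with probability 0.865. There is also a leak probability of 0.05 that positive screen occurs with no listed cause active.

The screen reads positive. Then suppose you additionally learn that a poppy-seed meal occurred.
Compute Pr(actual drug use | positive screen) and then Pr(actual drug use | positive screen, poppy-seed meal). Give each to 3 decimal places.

Pr(actual drug use | positive screen) ≈ 0.443; Pr(actual drug use | positive screen, poppy-seed meal) ≈ 0.239

Under noisy-OR, P(positive screen | causes) = 1 − (1−0.05)·∏(1−qᵢ) over the active causes.
By total probability over the 4 (actual drug use, poppy-seed meal) configurations:
  P(positive screen) = 0.05·0.777·0.742 + 0.87175·0.777·0.258 + 0.6485·0.223·0.742 + 0.952547·0.223·0.258
        = 0.028827 + 0.174756 + 0.107305 + 0.054804 = 0.365692
The terms with actual drug use present sum to 0.162109, so
  P(actual drug use | positive screen) = 0.162109 / 0.365692 ≈ 0.443

Now condition on the additional information:
For the numerator, keep only actual drug use=true terms: 0.952547·0.223 = 0.212418
The normalizing constant is 0.87175·0.777 + 0.952547·0.223 = 0.889768
P(actual drug use | positive screen, poppy-seed meal) = 0.212418/0.889768 ≈ 0.239
— poppy-seed meal explains away the evidence for actual drug use.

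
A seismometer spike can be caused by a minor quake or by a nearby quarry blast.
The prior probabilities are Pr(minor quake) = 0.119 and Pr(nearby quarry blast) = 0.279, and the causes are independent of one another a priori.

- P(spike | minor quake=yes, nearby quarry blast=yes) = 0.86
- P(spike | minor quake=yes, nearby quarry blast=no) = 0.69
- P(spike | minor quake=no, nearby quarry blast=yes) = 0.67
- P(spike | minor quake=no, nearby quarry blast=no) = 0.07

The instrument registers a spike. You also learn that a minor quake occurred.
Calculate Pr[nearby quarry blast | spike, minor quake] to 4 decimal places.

P(spike | minor quake) = 0.69*0.721 + 0.86*0.279 = 0.497490 + 0.239940 = 0.737430
Restricting to configurations with nearby quarry blast present: 0.86*0.279 = 0.239940.
Hence the posterior is 0.239940/0.737430 ≈ 0.3254.

Pr[nearby quarry blast | spike, minor quake] ≈ 0.3254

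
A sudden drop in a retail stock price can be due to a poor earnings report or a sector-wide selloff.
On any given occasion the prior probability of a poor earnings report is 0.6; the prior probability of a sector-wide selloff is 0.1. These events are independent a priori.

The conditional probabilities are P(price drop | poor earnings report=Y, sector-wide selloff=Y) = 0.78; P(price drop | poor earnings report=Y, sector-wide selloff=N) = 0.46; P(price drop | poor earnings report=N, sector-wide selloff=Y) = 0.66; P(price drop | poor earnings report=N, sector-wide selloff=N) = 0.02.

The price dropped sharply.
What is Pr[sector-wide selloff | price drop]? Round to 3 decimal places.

Pr[sector-wide selloff | price drop] ≈ 0.223

P(price drop) = 0.02*0.4*0.9 + 0.66*0.4*0.1 + 0.46*0.6*0.9 + 0.78*0.6*0.1 = 0.007200 + 0.026400 + 0.248400 + 0.046800 = 0.328800
The sector-wide selloff-present share is 0.026400 + 0.046800 = 0.073200.
Hence the posterior is 0.073200/0.328800 ≈ 0.223.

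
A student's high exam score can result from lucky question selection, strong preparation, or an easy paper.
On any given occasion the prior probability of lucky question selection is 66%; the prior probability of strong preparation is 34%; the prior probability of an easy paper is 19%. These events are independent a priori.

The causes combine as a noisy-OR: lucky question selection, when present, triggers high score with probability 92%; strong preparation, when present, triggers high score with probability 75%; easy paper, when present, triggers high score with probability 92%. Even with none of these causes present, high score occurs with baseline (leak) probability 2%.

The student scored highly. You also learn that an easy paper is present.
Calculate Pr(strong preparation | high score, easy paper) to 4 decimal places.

Under noisy-OR, P(high score | causes) = 1 − (1−0.02)·∏(1−qᵢ) over the active causes.
Enumerate the 4 (lucky question selection, strong preparation) configurations and weight by the priors:
  P(high score | easy paper) = 0.9216×0.34×0.66 + 0.9804×0.34×0.34 + 0.993728×0.66×0.66 + 0.998432×0.66×0.34
        = 0.206807 + 0.113334 + 0.432868 + 0.224048 = 0.977057
The terms with strong preparation present sum to 0.337382, so
  P(strong preparation | high score, easy paper) = 0.337382 / 0.977057 ≈ 0.3453

Pr(strong preparation | high score, easy paper) ≈ 0.3453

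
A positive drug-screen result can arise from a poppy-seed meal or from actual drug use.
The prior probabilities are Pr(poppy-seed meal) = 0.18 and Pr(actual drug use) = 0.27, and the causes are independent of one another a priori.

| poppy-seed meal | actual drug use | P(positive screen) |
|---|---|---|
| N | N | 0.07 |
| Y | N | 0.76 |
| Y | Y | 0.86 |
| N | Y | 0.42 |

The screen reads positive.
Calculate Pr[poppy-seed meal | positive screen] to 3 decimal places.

Pr[poppy-seed meal | positive screen] ≈ 0.512

By total probability over the 4 (poppy-seed meal, actual drug use) configurations:
  P(positive screen) = 0.07*0.82*0.73 + 0.42*0.82*0.27 + 0.76*0.18*0.73 + 0.86*0.18*0.27
        = 0.041902 + 0.092988 + 0.099864 + 0.041796 = 0.276550
The terms with poppy-seed meal present sum to 0.141660, so
  P(poppy-seed meal | positive screen) = 0.141660 / 0.276550 ≈ 0.512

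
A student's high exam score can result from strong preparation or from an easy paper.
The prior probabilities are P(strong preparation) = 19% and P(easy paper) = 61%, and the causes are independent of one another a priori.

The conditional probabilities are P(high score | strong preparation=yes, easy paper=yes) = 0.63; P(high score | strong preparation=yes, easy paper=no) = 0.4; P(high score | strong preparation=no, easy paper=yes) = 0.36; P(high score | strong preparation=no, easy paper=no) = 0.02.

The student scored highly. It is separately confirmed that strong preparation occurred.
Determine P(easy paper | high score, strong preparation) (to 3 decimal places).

P(high score | strong preparation) = 0.4×0.39 + 0.63×0.61 = 0.156000 + 0.384300 = 0.540300
Restricting to configurations with easy paper present: 0.63×0.61 = 0.384300.
Hence the posterior is 0.384300/0.540300 ≈ 0.711.

P(easy paper | high score, strong preparation) ≈ 0.711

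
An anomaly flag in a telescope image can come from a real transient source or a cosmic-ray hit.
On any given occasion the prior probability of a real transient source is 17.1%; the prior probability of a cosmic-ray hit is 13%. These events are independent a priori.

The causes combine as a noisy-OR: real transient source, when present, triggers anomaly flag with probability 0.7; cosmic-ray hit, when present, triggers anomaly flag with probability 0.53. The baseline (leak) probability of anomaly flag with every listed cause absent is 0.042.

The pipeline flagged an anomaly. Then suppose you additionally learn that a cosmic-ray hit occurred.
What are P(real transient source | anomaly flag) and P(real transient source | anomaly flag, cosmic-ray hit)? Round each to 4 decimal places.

P(real transient source | anomaly flag) ≈ 0.5831; P(real transient source | anomaly flag, cosmic-ray hit) ≈ 0.2450

Under noisy-OR, P(anomaly flag | causes) = 1 − (1−0.042)·∏(1−qᵢ) over the active causes.
Enumerate the 4 (real transient source, cosmic-ray hit) configurations and weight by the priors:
  P(anomaly flag) = 0.042*0.829*0.87 + 0.54974*0.829*0.13 + 0.7126*0.171*0.87 + 0.864922*0.171*0.13
        = 0.030292 + 0.059245 + 0.106014 + 0.019227 = 0.214778
Keeping only the real transient source-present terms gives 0.125241, so
  P(real transient source | anomaly flag) = 0.125241 / 0.214778 ≈ 0.5831

Now also conditioning on cosmic-ray hit=true:
P(anomaly flag | cosmic-ray hit) = 0.54974×0.829 + 0.864922×0.171 = 0.455734 + 0.147902 = 0.603636
The real transient source-present share is 0.864922×0.171 = 0.147902.
P(real transient source | anomaly flag, cosmic-ray hit) = 0.147902 / 0.603636 ≈ 0.2450
— cosmic-ray hit explains away the evidence for real transient source.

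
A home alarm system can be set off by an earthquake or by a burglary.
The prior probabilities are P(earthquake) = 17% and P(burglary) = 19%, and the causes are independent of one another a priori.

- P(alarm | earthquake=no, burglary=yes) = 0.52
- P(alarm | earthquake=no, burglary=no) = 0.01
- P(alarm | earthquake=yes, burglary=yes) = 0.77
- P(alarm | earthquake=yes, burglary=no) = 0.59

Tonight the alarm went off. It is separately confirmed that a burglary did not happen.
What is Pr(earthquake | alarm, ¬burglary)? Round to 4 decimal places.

Numerator (weight on configurations with earthquake): 0.59*0.17 = 0.100300
Denominator P(alarm | ¬burglary): 0.01*0.83 + 0.59*0.17 = 0.108600
P(earthquake | alarm, ¬burglary) = 0.100300/0.108600 ≈ 0.9236

Pr(earthquake | alarm, ¬burglary) ≈ 0.9236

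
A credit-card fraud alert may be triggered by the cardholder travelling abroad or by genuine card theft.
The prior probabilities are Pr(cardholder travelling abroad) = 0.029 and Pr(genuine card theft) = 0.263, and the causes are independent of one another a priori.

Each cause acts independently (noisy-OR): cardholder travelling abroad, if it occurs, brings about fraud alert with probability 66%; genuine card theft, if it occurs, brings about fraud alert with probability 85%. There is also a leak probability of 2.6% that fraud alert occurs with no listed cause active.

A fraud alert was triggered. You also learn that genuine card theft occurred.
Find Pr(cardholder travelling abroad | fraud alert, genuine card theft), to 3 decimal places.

Pr(cardholder travelling abroad | fraud alert, genuine card theft) ≈ 0.032

Under noisy-OR, P(fraud alert | causes) = 1 − (1−0.026)·∏(1−qᵢ) over the active causes.
Weight on cardholder travelling abroad=true, given the evidence: 0.950326×0.029 = 0.027559
The normalizing constant is 0.8539×0.971 + 0.950326×0.029 = 0.856696
P(cardholder travelling abroad | fraud alert, genuine card theft) = 0.027559/0.856696 ≈ 0.032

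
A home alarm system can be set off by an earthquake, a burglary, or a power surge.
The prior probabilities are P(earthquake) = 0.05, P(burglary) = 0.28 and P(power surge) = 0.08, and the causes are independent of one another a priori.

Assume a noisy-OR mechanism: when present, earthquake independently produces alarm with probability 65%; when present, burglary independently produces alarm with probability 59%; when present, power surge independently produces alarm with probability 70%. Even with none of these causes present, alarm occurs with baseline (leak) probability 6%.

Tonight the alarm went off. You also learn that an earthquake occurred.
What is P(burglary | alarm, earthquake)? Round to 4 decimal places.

P(burglary | alarm, earthquake) ≈ 0.3299

Under noisy-OR, P(alarm | causes) = 1 − (1−0.06)·∏(1−qᵢ) over the active causes.
Enumerate the 4 (burglary, power surge) configurations and weight by the priors:
  P(alarm | earthquake) = 0.671·0.72·0.92 + 0.9013·0.72·0.08 + 0.86511·0.28·0.92 + 0.959533·0.28·0.08
        = 0.444470 + 0.051915 + 0.222852 + 0.021494 = 0.740731
Configurations with burglary contribute 0.244346, so
  P(burglary | alarm, earthquake) = 0.244346 / 0.740731 ≈ 0.3299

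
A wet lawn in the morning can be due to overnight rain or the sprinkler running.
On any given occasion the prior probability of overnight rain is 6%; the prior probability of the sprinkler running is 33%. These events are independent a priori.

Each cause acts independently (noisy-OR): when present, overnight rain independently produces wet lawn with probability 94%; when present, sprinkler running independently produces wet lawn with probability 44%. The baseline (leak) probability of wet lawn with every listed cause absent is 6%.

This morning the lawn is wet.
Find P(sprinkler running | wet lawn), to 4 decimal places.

P(sprinkler running | wet lawn) ≈ 0.6869

Under noisy-OR, P(wet lawn | causes) = 1 − (1−0.06)·∏(1−qᵢ) over the active causes.
Weight on sprinkler running=true, given the evidence: 0.146911 + 0.019175 = 0.166086
The normalizing constant is 0.06*0.94*0.67 + 0.4736*0.94*0.33 + 0.9436*0.06*0.67 + 0.968416*0.06*0.33 = 0.241807
Posterior = 0.166086 / 0.241807 ≈ 0.6869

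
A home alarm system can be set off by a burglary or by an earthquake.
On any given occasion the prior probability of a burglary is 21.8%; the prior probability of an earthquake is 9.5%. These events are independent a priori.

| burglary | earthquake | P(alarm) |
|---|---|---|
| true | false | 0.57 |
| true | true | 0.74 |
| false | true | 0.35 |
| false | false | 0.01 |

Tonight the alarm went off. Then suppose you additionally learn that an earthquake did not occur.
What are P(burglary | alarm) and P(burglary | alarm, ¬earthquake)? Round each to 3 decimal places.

P(burglary | alarm) ≈ 0.794; P(burglary | alarm, ¬earthquake) ≈ 0.941

For the numerator, keep only burglary=true terms: 0.112455 + 0.015325 = 0.127780
Denominator P(alarm): 0.01*0.782*0.905 + 0.35*0.782*0.095 + 0.57*0.218*0.905 + 0.74*0.218*0.095 = 0.160859
P(burglary | alarm) = 0.127780/0.160859 ≈ 0.794

With the extra evidence:
P(alarm | ¬earthquake) = 0.01×0.782 + 0.57×0.218 = 0.007820 + 0.124260 = 0.132080
Of this, 0.124260 comes from 0.57×0.218 (the burglary=true cases).
So P(burglary | alarm, ¬earthquake) = 0.124260/0.132080 ≈ 0.941.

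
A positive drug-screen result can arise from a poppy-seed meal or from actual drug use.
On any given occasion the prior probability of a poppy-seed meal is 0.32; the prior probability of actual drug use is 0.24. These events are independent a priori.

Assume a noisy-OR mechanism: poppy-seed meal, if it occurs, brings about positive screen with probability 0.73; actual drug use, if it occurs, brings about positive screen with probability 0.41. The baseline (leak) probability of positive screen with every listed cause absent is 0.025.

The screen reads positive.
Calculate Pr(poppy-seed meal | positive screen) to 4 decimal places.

Under noisy-OR, P(positive screen | causes) = 1 − (1−0.025)·∏(1−qᵢ) over the active causes.
Numerator (weight on configurations with poppy-seed meal): 0.179178 + 0.064872 = 0.244050
Denominator P(positive screen): 0.025*0.68*0.76 + 0.42475*0.68*0.24 + 0.73675*0.32*0.76 + 0.844683*0.32*0.24 = 0.326289
P(poppy-seed meal | positive screen) = 0.244050/0.326289 ≈ 0.7480

Pr(poppy-seed meal | positive screen) ≈ 0.7480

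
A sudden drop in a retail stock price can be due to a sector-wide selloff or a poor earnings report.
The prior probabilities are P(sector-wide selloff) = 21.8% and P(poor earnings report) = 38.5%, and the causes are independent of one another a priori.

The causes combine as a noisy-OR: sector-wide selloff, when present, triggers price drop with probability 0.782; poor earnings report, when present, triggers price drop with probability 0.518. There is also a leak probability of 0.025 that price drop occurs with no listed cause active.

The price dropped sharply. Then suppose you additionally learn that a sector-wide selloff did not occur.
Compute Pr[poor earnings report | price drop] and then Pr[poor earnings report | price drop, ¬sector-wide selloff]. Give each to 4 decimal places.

Under noisy-OR, P(price drop | causes) = 1 − (1−0.025)·∏(1−qᵢ) over the active causes.
By total probability over the 4 (sector-wide selloff, poor earnings report) configurations:
  P(price drop) = 0.025·0.782·0.615 + 0.53005·0.782·0.385 + 0.78745·0.218·0.615 + 0.897551·0.218·0.385
        = 0.012023 + 0.159582 + 0.105573 + 0.075331 = 0.352509
Keeping only the poor earnings report-present terms gives 0.234913, so
  P(poor earnings report | price drop) = 0.234913 / 0.352509 ≈ 0.6664

Now condition on the additional information:
Sum P(price drop|·) weighted by the priors over both values of poor earnings report:
  P(price drop | ¬sector-wide selloff) = 0.025·0.615 + 0.53005·0.385
        = 0.015375 + 0.204069 = 0.219444
Keeping only the poor earnings report-present terms gives 0.204069, so
  P(poor earnings report | price drop, ¬sector-wide selloff) = 0.204069 / 0.219444 ≈ 0.9299

Pr[poor earnings report | price drop] ≈ 0.6664; Pr[poor earnings report | price drop, ¬sector-wide selloff] ≈ 0.9299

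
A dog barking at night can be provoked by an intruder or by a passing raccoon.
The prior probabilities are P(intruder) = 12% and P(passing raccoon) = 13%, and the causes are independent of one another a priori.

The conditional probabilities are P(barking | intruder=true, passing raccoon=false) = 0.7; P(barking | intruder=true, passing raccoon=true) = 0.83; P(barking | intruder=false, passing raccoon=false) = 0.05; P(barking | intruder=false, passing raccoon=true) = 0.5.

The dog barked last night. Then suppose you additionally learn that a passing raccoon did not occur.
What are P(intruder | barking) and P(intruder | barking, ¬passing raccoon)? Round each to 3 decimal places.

Sum P(barking|·) weighted by the priors over the 4 (intruder, passing raccoon) configurations:
  P(barking) = 0.05·0.88·0.87 + 0.5·0.88·0.13 + 0.7·0.12·0.87 + 0.83·0.12·0.13
        = 0.038280 + 0.057200 + 0.073080 + 0.012948 = 0.181508
The terms with intruder present sum to 0.086028, so
  P(intruder | barking) = 0.086028 / 0.181508 ≈ 0.474

Now also conditioning on passing raccoon≠true:
P(barking | ¬passing raccoon) = 0.05*0.88 + 0.7*0.12 = 0.044000 + 0.084000 = 0.128000
Of this, 0.084000 comes from 0.7*0.12 (the intruder=true cases).
So P(intruder | barking, ¬passing raccoon) = 0.084000/0.128000 ≈ 0.656.
With passing raccoon excluded, intruder must carry more of the explanatory weight for the barking.

P(intruder | barking) ≈ 0.474; P(intruder | barking, ¬passing raccoon) ≈ 0.656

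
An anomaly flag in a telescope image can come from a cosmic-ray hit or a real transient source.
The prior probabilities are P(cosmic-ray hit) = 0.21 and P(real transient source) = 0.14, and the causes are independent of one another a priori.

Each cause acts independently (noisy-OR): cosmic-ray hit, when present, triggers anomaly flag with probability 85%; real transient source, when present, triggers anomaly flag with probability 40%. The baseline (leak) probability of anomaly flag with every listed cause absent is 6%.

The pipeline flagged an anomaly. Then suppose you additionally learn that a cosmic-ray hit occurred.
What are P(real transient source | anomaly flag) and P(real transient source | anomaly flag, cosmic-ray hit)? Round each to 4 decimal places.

P(real transient source | anomaly flag) ≈ 0.2772; P(real transient source | anomaly flag, cosmic-ray hit) ≈ 0.1478

Under noisy-OR, P(anomaly flag | causes) = 1 − (1−0.06)·∏(1−qᵢ) over the active causes.
Sum P(anomaly flag|·) weighted by the priors over the 4 (cosmic-ray hit, real transient source) configurations:
  P(anomaly flag) = 0.06·0.79·0.86 + 0.436·0.79·0.14 + 0.859·0.21·0.86 + 0.9154·0.21·0.14
        = 0.040764 + 0.048222 + 0.155135 + 0.026913 = 0.271034
Configurations with real transient source contribute 0.075135, so
  P(real transient source | anomaly flag) = 0.075135 / 0.271034 ≈ 0.2772

Now also conditioning on cosmic-ray hit=true:
P(anomaly flag | cosmic-ray hit) = 0.859·0.86 + 0.9154·0.14 = 0.738740 + 0.128156 = 0.866896
Restricting to configurations with real transient source present: 0.9154·0.14 = 0.128156.
P(real transient source | anomaly flag, cosmic-ray hit) = 0.128156 / 0.866896 ≈ 0.1478
The drop from 0.2772 to 0.1478 is the explaining-away (discounting) effect.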